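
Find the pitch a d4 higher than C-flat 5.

F-double-flat 5

Counting four letter names up from C lands on F.
A diminished fourth spans 4 semitones, so from Cb5 the target pitch is Fbb5.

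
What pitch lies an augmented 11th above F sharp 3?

B sharp 4

Counting four letter names plus an octave up from F lands on B.
Moving 18 semitones up from F#3 (the size of an augmented eleventh) reaches B#4.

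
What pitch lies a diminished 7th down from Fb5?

Counting seven letter names down from F lands on G.
A diminished seventh is 9 semitones; 9 semitones down from Fb5 gives G4.

G4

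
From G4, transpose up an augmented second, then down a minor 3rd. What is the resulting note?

Up an augmented second from G4: A#4 (3 semitones up).
Down a minor third from A#4: F##4 (3 semitones down).

F##4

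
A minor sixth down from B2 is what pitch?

D#2

Six letter names down from B: D.
A minor sixth spans 8 semitones, so from B2 the target pitch is D#2.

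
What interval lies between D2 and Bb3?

D to B spans six letter names (D-E-F-G-A-B), plus an octave: a thirteenth.
At 20 semitones, D2→Bb3 falls one short of a major thirteenth: minor.
(Equivalently, a compound minor sixth: a minor sixth plus an octave.)

m13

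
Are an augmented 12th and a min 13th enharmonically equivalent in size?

An augmented twelfth = 20 semitones = a minor thirteenth; enharmonically equal.

Yes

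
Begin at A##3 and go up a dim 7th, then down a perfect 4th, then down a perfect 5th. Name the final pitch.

G#3

A diminished seventh up from A##3 is G#4.
Down a perfect fourth from G#4: D#4 (5 semitones down).
Down a perfect fifth from D#4: G#3 (7 semitones down).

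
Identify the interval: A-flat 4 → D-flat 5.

perfect fourth

A to D spans four letter names (A-B-C-D), so the interval is some kind of fourth.
Counting semitones, Ab4→Db5 is 5, which is the perfect fourth.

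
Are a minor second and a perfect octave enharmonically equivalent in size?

No

A minor second spans 1 semitone; a perfect octave spans 12 semitones. They differ by 11.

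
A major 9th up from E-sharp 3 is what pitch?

F-double-sharp 4

Counting two letter names plus an octave up from E lands on F.
A major ninth spans 14 semitones, so from E#3 the target pitch is F##4.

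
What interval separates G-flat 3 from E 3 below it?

Descending from Gb3 to E3 is the same interval as ascending E3 to Gb3.
E to G spans three letter names (E-F-G): a third.
The major third is 4 semitones; here we have 2, two semitones narrower: diminished.

d3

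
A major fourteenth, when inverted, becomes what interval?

First reduce the compound major fourteenth to its simple form, a major seventh.
The rule of nine gives the new number: 9 − 7 = 2, so a seventh becomes a second.
Quality inverts too: major becomes minor. That makes the inversion a minor second.

minor second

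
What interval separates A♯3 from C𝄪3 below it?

Descending from A#3 to C##3 is the same interval as ascending C##3 to A#3.
C to A spans six letter names (C-D-E-F-G-A) — that makes it a sixth of some quality.
C##3 to A#3 is 8 semitones, a half step short of the major sixth (9), so this is minor.

minor 6th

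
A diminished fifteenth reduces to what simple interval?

diminished octave

Take out an octave (7 from the number): 15 − 7 = 8.
So a diminished fifteenth is an octave plus a diminished octave. The quality is unchanged.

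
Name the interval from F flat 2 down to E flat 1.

Descending from Fb2 to Eb1 is the same interval as ascending Eb1 to Fb2.
E to F spans two letter names (E-F), plus an octave: a ninth.
Eb1 to Fb2 is 13 semitones, a half step short of the major ninth (14), so this is minor.
(Equivalently, a compound minor second: a minor second plus an octave.)

minor ninth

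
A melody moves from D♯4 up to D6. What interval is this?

D to D is the same letter name, plus 2 octaves — that makes it a fifteenth of some quality.
The perfect fifteenth is 24 semitones; here we have 23, one semitone narrower: diminished.
(Equivalently, a compound diminished octave: a diminished octave plus an octave.)

diminished 15th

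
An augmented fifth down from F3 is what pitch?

The fifth takes the letter from F down to B.
An augmented fifth spans 8 semitones, so from F3 the target pitch is Bbb2.

Bbb2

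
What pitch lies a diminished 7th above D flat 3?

C double-flat 4

Counting seven letter names up from D lands on C.
Moving 9 semitones up from Db3 (the size of a diminished seventh) reaches Cbb4.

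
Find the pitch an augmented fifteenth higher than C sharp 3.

C double-sharp 5

For a fifteenth the letter name doesn't change: still C, two octaves up.
An augmented fifteenth is 25 semitones; 25 semitones up from C#3 gives C##5.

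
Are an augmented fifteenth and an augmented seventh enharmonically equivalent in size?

An augmented fifteenth spans 25 semitones; an augmented seventh spans 12 semitones. They differ by 13.

No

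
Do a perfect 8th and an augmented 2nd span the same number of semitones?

No

12 semitones (perfect octave) vs 3 semitones (augmented second): not equal.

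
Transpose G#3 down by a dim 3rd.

E##3

The third takes the letter from G down to E.
A diminished third is 2 semitones; 2 semitones down from G#3 gives E##3.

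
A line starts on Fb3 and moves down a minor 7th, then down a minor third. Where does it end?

Fb3 down a minor seventh → Gb2 (10 semitones).
Gb2 down a minor third → Eb2 (3 semitones).

Eb2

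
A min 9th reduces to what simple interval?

Take out an octave (7 from the number): 9 − 7 = 2.
So a minor ninth is an octave plus a minor second. The quality is unchanged.

minor second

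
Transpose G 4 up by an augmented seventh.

F-double-sharp 5

The seventh takes the letter from G up to F.
Moving 12 semitones up from G4 (the size of an augmented seventh) reaches F##5.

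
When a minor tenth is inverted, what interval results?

major sixth

First reduce the compound minor tenth to its simple form, a minor third.
Inverted interval numbers add to nine, so a third pairs with a sixth (3 + 6 = 9).
Quality inverts too: minor becomes major. That makes the inversion a major sixth.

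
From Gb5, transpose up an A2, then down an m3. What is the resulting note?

Up an augmented second from Gb5: A5 (3 semitones up).
A minor third down from A5 is F#5.

F#5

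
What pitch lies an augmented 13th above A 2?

The thirteenth's letter: A up six letter names plus an octave → F.
Moving 22 semitones up from A2 (the size of an augmented thirteenth) reaches F##4.

F double-sharp 4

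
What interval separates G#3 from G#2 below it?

Descending from G#3 to G#2 is the same interval as ascending G#2 to G#3.
G to G is the same letter name, plus an octave, so the interval is some kind of octave.
Counting semitones, G#2→G#3 is 12, which is the perfect octave.

perfect octave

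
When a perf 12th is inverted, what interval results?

perfect 4th

First reduce the compound perfect twelfth to its simple form, a perfect fifth.
The rule of nine gives the new number: 9 − 5 = 4, so a fifth becomes a fourth.
And perfect stays perfect under inversion, so we get a perfect fourth.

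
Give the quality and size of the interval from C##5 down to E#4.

Descending from C##5 to E#4 is the same interval as ascending E#4 to C##5.
E to C spans six letter names (E-F-G-A-B-C), so the interval is some kind of sixth.
The major sixth spans 9 semitones, and E#4 to C##5 is exactly 9 semitones — so this is a major sixth.

major sixth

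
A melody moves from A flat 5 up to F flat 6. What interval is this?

m6

A to F spans six letter names (A-B-C-D-E-F), so the interval is some kind of sixth.
Ab5 to Fb6 is 8 semitones, a half step short of the major sixth (9), so this is minor.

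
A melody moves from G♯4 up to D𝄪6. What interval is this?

G to D spans five letter names (G-A-B-C-D), plus an octave: a twelfth.
A perfect twelfth would be 19 semitones; G#4 to D##6 is 20, one semitone wider, so the interval is augmented.
(Equivalently, a compound augmented fifth: an augmented fifth plus an octave.)

augmented twelfth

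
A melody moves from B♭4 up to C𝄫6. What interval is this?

B to C spans two letter names (B-C), plus an octave — that makes it a ninth of some quality.
The major ninth is 14 semitones; here we have 12, two semitones narrower: diminished.

diminished ninth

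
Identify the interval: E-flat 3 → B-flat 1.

Descending from Eb3 to Bb1 is the same interval as ascending Bb1 to Eb3.
B to E spans four letter names (B-C-D-E), plus an octave, so the interval is some kind of eleventh.
Counting semitones, Bb1→Eb3 is 17, which is the perfect eleventh.
(Equivalently, a compound perfect fourth: a perfect fourth plus an octave.)

perfect eleventh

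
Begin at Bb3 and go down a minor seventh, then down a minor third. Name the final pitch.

Down a minor seventh from Bb3: C3 (10 semitones down).
A minor third down from C3 is A2.

A2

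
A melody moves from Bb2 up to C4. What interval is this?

major ninth

B to C spans two letter names (B-C), plus an octave, so the interval is some kind of ninth.
Counting semitones, Bb2→C4 is 14, which is the major ninth.
(Equivalently, a compound major second: a major second plus an octave.)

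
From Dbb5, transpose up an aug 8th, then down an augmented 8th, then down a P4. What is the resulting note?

Dbb5 up an augmented octave → Db6 (13 semitones).
An augmented octave down from Db6 is Dbb5.
A perfect fourth down from Dbb5 is Abb4.

Abb4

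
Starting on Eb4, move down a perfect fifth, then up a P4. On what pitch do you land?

Db4

Eb4 down a perfect fifth → Ab3 (7 semitones).
Up a perfect fourth from Ab3: Db4 (5 semitones up).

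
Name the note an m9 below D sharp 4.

C double-sharp 3

Counting two letter names plus an octave down from D lands on C.
A minor ninth spans 13 semitones, so from D#4 the target pitch is C##3.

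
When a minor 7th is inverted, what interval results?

M2

The rule of nine gives the new number: 9 − 7 = 2, so a seventh becomes a second.
The quality also flips — minor becomes major — giving a major second.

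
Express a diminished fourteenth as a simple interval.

diminished 7th

Take out an octave (7 from the number): 14 − 7 = 7.
That makes a diminished fourteenth a compound diminished seventh — an octave plus a diminished seventh.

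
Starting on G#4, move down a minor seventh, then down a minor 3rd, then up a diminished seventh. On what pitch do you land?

Down a minor seventh from G#4: A#3 (10 semitones down).
A minor third down from A#3 is F##3.
A diminished seventh up from F##3 is E4.

E4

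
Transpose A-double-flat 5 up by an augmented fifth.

Counting five letter names up from A lands on E.
An augmented fifth is 8 semitones; 8 semitones up from Abb5 gives Eb6.

E-flat 6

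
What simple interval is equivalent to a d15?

Each octave removed subtracts seven from the number: 15 − 7 = 8.
That makes a diminished fifteenth a compound diminished octave — an octave plus a diminished octave.

diminished octave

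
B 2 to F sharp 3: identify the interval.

B to F spans five letter names (B-C-D-E-F) — that makes it a fifth of some quality.
The perfect fifth spans 7 semitones, and B2 to F#3 is exactly 7 semitones — so this is a perfect fifth.

perfect fifth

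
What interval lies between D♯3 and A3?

D to A spans five letter names (D-E-F-G-A), so the interval is some kind of fifth.
A perfect fifth would be 7 semitones; D#3 to A3 is 6, one semitone narrower, so the interval is diminished.

d5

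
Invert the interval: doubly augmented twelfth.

doubly diminished fourth

First reduce the compound doubly augmented twelfth to its simple form, a doubly augmented fifth.
The rule of nine gives the new number: 9 − 5 = 4, so a fifth becomes a fourth.
The quality also flips — doubly augmented becomes doubly diminished — giving a doubly diminished fourth.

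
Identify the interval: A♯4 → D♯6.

A to D spans four letter names (A-B-C-D), plus an octave, so the interval is some kind of eleventh.
The perfect eleventh spans 17 semitones, and A#4 to D#6 is exactly 17 semitones — so this is a perfect eleventh.
(Equivalently, a compound perfect fourth: a perfect fourth plus an octave.)

perfect eleventh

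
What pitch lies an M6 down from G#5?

B4

The sixth takes the letter from G down to B.
A major sixth is 9 semitones; 9 semitones down from G#5 gives B4.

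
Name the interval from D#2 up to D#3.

D to D is the same letter name, plus an octave: an octave.
The perfect octave spans 12 semitones, and D#2 to D#3 is exactly 12 semitones — so this is a perfect octave.

P8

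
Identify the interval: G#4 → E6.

minor thirteenth

G to E spans six letter names (G-A-B-C-D-E), plus an octave, so the interval is some kind of thirteenth.
At 20 semitones, G#4→E6 falls one short of a major thirteenth: minor.
(Equivalently, a compound minor sixth: a minor sixth plus an octave.)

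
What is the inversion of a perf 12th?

P4

First reduce the compound perfect twelfth to its simple form, a perfect fifth.
Interval numbers invert to sum to nine: 5 + 4 = 9, so a fifth inverts to a fourth.
Quality inverts too: perfect stays perfect. That makes the inversion a perfect fourth.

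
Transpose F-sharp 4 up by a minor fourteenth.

E 6

Counting seven letter names plus an octave up from F lands on E.
A minor fourteenth spans 22 semitones, so from F#4 the target pitch is E6.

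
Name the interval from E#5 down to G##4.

minor sixth

Descending from E#5 to G##4 is the same interval as ascending G##4 to E#5.
G to E spans six letter names (G-A-B-C-D-E): a sixth.
G##4 to E#5 is 8 semitones, a half step short of the major sixth (9), so this is minor.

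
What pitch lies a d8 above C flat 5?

For an octave the letter name doesn't change: still C, an octave up.
A diminished octave is 11 semitones; 11 semitones up from Cb5 gives Cbb6.

C double-flat 6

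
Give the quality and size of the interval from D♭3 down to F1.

minor thirteenth

Descending from Db3 to F1 is the same interval as ascending F1 to Db3.
F to D spans six letter names (F-G-A-B-C-D), plus an octave: a thirteenth.
F1 to Db3 is 20 semitones, a half step short of the major thirteenth (21), so this is minor.
(Equivalently, a compound minor sixth: a minor sixth plus an octave.)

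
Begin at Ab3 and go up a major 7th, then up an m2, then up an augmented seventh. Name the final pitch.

G#5

Up a major seventh from Ab3: G4 (11 semitones up).
G4 up a minor second → Ab4 (1 semitone).
Up an augmented seventh from Ab4: G#5 (12 semitones up).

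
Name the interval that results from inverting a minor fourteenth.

First reduce the compound minor fourteenth to its simple form, a minor seventh.
Interval numbers invert to sum to nine: 7 + 2 = 9, so a seventh inverts to a second.
And minor becomes major under inversion, so we get a major second.

major second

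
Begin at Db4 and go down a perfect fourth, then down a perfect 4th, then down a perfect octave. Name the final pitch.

Eb2

A perfect fourth down from Db4 is Ab3.
Down a perfect fourth from Ab3: Eb3 (5 semitones down).
Down a perfect octave from Eb3: Eb2 (12 semitones down).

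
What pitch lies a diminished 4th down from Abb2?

The fourth takes the letter from A down to E.
A diminished fourth is 4 semitones; 4 semitones down from Abb2 gives Eb2.

Eb2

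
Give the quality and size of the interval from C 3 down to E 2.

Descending from C3 to E2 is the same interval as ascending E2 to C3.
E to C spans six letter names (E-F-G-A-B-C) — that makes it a sixth of some quality.
At 8 semitones, E2→C3 falls one short of a major sixth: minor.

m6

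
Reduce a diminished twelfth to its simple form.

Each octave removed subtracts seven from the number: 12 − 7 = 5.
That makes a diminished twelfth a compound diminished fifth — an octave plus a diminished fifth.

diminished 5th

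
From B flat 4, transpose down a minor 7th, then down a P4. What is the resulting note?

G 3

Down a minor seventh from Bb4: C4 (10 semitones down).
Down a perfect fourth from C4: G3 (5 semitones down).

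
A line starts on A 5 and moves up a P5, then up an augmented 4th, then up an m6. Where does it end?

A perfect fifth up from A5 is E6.
An augmented fourth up from E6 is A#6.
A#6 up a minor sixth → F#7 (8 semitones).

F sharp 7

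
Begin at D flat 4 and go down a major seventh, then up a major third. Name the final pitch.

G flat 3

Db4 down a major seventh → Ebb3 (11 semitones).
A major third up from Ebb3 is Gb3.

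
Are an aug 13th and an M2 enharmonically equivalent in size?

An augmented thirteenth is 22 semitones but a major second is 2 semitones — different sizes.

No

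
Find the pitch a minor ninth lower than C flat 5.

B flat 3

Two letters down from C (plus an octave) reaches B.
A minor ninth spans 13 semitones, so from Cb5 the target pitch is Bb3.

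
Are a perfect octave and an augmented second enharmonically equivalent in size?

No

A perfect octave spans 12 semitones; an augmented second spans 3 semitones. They differ by 9.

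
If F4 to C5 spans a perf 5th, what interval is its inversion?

The rule of nine gives the new number: 9 − 5 = 4, so a fifth becomes a fourth.
The quality also flips — perfect stays perfect — giving a perfect fourth.

perfect 4th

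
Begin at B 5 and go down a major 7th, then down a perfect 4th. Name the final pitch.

Down a major seventh from B5: C5 (11 semitones down).
A perfect fourth down from C5 is G4.

G 4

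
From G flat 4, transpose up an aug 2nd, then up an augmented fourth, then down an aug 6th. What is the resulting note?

Gb4 up an augmented second → A4 (3 semitones).
A4 up an augmented fourth → D#5 (6 semitones).
An augmented sixth down from D#5 is F4.

F 4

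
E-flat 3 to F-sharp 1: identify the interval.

Descending from Eb3 to F#1 is the same interval as ascending F#1 to Eb3.
F to E spans seven letter names (F-G-A-B-C-D-E), plus an octave — that makes it a fourteenth of some quality.
A major fourteenth would be 23 semitones; F#1 to Eb3 is 21, two semitones narrower, so the interval is diminished.
(Equivalently, a compound diminished seventh: a diminished seventh plus an octave.)

diminished fourteenth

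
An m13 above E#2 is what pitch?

The thirteenth's letter: E up six letter names plus an octave → C.
A minor thirteenth is 20 semitones; 20 semitones up from E#2 gives C#4.

C#4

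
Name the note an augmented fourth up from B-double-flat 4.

Counting four letter names up from B lands on E.
An augmented fourth spans 6 semitones, so from Bbb4 the target pitch is Eb5.

E-flat 5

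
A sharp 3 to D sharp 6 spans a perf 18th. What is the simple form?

perfect fourth

Each octave removed subtracts seven from the number: 18 − 14 = 4.
That makes a perfect eighteenth a compound perfect fourth — 2 octaves plus a perfect fourth.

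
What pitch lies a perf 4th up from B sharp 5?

Four letter names up from B: E.
A perfect fourth spans 5 semitones, so from B#5 the target pitch is E#6.

E sharp 6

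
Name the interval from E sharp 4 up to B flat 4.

doubly diminished fifth

E to B spans five letter names (E-F-G-A-B): a fifth.
E#4 to Bb4 spans 5 semitones — two semitones narrower than the perfect fifth (7) — giving a doubly diminished fifth.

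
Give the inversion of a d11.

First reduce the compound diminished eleventh to its simple form, a diminished fourth.
Interval numbers invert to sum to nine: 4 + 5 = 9, so a fourth inverts to a fifth.
The quality also flips — diminished becomes augmented — giving an augmented fifth.

A5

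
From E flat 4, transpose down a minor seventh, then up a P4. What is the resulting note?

B flat 3

Down a minor seventh from Eb4: F3 (10 semitones down).
F3 up a perfect fourth → Bb3 (5 semitones).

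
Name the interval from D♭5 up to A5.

D to A spans five letter names (D-E-F-G-A): a fifth.
A perfect fifth would be 7 semitones; Db5 to A5 is 8, one semitone wider, so the interval is augmented.

A5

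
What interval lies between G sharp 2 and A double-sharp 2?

G to A spans two letter names (G-A), so the interval is some kind of second.
G#2 to A##2 spans 3 semitones — one semitone wider than the major second (2) — giving an augmented second.

augmented second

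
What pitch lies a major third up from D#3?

F##3

The third takes the letter from D up to F.
Moving 4 semitones up from D#3 (the size of a major third) reaches F##3.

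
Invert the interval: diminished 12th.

First reduce the compound diminished twelfth to its simple form, a diminished fifth.
Interval numbers invert to sum to nine: 5 + 4 = 9, so a fifth inverts to a fourth.
The quality also flips — diminished becomes augmented — giving an augmented fourth.

A4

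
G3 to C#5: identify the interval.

augmented 11th

G to C spans four letter names (G-A-B-C), plus an octave, so the interval is some kind of eleventh.
A perfect eleventh would be 17 semitones; G3 to C#5 is 18, one semitone wider, so the interval is augmented.
(Equivalently, a compound augmented fourth: an augmented fourth plus an octave.)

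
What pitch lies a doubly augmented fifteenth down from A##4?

For a fifteenth the letter name doesn't change: still A, two octaves down.
Moving 26 semitones down from A##4 (the size of a doubly augmented fifteenth) reaches A2.

A2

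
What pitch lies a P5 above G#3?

Five letter names up from G: D.
A perfect fifth spans 7 semitones, so from G#3 the target pitch is D#4.

D#4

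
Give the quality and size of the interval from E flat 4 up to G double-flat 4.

E to G spans three letter names (E-F-G): a third.
Eb4 to Gbb4 spans 2 semitones — two semitones narrower than the major third (4) — giving a diminished third.

d3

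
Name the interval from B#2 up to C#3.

minor 2nd

B to C spans two letter names (B-C), so the interval is some kind of second.
At 1 semitone, B#2→C#3 falls one short of a major second: minor.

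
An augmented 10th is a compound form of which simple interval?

Subtracting seven from the interval number removes an octave: 10 − 7 = 3.
Quality carries through unchanged, so the simple form is an augmented third.

augmented 3rd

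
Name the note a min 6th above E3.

C4

Six letter names up from E: C.
A minor sixth is 8 semitones; 8 semitones up from E3 gives C4.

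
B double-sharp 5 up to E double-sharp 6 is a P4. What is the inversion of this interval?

perfect fifth

Inverted interval numbers add to nine, so a fourth pairs with a fifth (4 + 5 = 9).
The quality also flips — perfect stays perfect — giving a perfect fifth.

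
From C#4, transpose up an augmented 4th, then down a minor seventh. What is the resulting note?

G##3

C#4 up an augmented fourth → F##4 (6 semitones).
Down a minor seventh from F##4: G##3 (10 semitones down).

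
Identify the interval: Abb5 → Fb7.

A to F spans six letter names (A-B-C-D-E-F), plus an octave: a thirteenth.
Abb5 to Fb7 is 21 semitones, matching the major thirteenth exactly, so the quality is major.
(Equivalently, a compound major sixth: a major sixth plus an octave.)

M13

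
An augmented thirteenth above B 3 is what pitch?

Counting six letter names plus an octave up from B lands on G.
An augmented thirteenth spans 22 semitones, so from B3 the target pitch is G##5.

G double-sharp 5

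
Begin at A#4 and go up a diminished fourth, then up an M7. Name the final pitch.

A diminished fourth up from A#4 is D5.
D5 up a major seventh → C#6 (11 semitones).

C#6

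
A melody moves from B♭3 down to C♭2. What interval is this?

major fourteenth

Descending from Bb3 to Cb2 is the same interval as ascending Cb2 to Bb3.
C to B spans seven letter names (C-D-E-F-G-A-B), plus an octave, so the interval is some kind of fourteenth.
Counting semitones, Cb2→Bb3 is 23, which is the major fourteenth.
(Equivalently, a compound major seventh: a major seventh plus an octave.)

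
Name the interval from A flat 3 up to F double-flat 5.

d13

A to F spans six letter names (A-B-C-D-E-F), plus an octave, so the interval is some kind of thirteenth.
The major thirteenth is 21 semitones; here we have 19, two semitones narrower: diminished.
(Equivalently, a compound diminished sixth: a diminished sixth plus an octave.)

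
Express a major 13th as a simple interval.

Subtracting seven from the interval number removes an octave: 13 − 7 = 6.
That makes a major thirteenth a compound major sixth — an octave plus a major sixth.

M6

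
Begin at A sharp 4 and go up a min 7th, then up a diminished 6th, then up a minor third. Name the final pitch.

Up a minor seventh from A#4: G#5 (10 semitones up).
Up a diminished sixth from G#5: Eb6 (7 semitones up).
Eb6 up a minor third → Gb6 (3 semitones).

G flat 6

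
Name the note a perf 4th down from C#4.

The fourth takes the letter from C down to G.
A perfect fourth spans 5 semitones, so from C#4 the target pitch is G#3.

G#3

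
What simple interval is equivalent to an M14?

major seventh

Take out an octave (7 from the number): 14 − 7 = 7.
So a major fourteenth is an octave plus a major seventh. The quality is unchanged.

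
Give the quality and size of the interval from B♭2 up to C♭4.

B to C spans two letter names (B-C), plus an octave, so the interval is some kind of ninth.
A major ninth would be 14 semitones, but Bb2 to Cb4 is 13 — one semitone narrower, making it a minor ninth.
(Equivalently, a compound minor second: a minor second plus an octave.)

m9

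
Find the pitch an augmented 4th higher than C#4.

Counting four letter names up from C lands on F.
An augmented fourth spans 6 semitones, so from C#4 the target pitch is F##4.

F##4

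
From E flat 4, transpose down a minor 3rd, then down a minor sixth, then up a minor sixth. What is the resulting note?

C 4

A minor third down from Eb4 is C4.
A minor sixth down from C4 is E3.
A minor sixth up from E3 is C4.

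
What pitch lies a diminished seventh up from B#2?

A3

The seventh takes the letter from B up to A.
A diminished seventh is 9 semitones; 9 semitones up from B#2 gives A3.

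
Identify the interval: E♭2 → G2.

major 3rd

E to G spans three letter names (E-F-G) — that makes it a third of some quality.
Counting semitones, Eb2→G2 is 4, which is the major third.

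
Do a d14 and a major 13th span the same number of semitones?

Yes

Both span 21 semitones: a diminished fourteenth and a major thirteenth are the same chromatic distance.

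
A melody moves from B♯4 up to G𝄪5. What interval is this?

major 6th

B to G spans six letter names (B-C-D-E-F-G) — that makes it a sixth of some quality.
B#4 to G##5 is 9 semitones, matching the major sixth exactly, so the quality is major.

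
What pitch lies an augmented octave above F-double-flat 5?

For an octave the letter name doesn't change: still F, an octave up.
An augmented octave spans 13 semitones, so from Fbb5 the target pitch is Fb6.

F-flat 6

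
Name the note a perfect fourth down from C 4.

G 3

Four letter names down from C: G.
A perfect fourth spans 5 semitones, so from C4 the target pitch is G3.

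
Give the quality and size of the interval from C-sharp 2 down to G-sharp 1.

Descending from C#2 to G#1 is the same interval as ascending G#1 to C#2.
G to C spans four letter names (G-A-B-C): a fourth.
G#1 to C#2 is 5 semitones, matching the perfect fourth exactly, so the quality is perfect.

P4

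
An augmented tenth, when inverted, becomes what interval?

diminished 6th

First reduce the compound augmented tenth to its simple form, an augmented third.
The rule of nine gives the new number: 9 − 3 = 6, so a third becomes a sixth.
The quality also flips — augmented becomes diminished — giving a diminished sixth.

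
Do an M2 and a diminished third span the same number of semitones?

Yes

Both span 2 semitones: a major second and a diminished third are the same chromatic distance.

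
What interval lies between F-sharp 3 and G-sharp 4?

major ninth

F to G spans two letter names (F-G), plus an octave: a ninth.
The major ninth spans 14 semitones, and F#3 to G#4 is exactly 14 semitones — so this is a major ninth.
(Equivalently, a compound major second: a major second plus an octave.)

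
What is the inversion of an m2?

Interval numbers invert to sum to nine: 2 + 7 = 9, so a second inverts to a seventh.
The quality also flips — minor becomes major — giving a major seventh.

major seventh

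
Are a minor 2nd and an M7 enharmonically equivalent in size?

No

A minor second spans 1 semitone; a major seventh spans 11 semitones. They differ by 10.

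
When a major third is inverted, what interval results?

m6

The rule of nine gives the new number: 9 − 3 = 6, so a third becomes a sixth.
The quality also flips — major becomes minor — giving a minor sixth.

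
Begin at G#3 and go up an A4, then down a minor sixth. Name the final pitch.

E##3

G#3 up an augmented fourth → C##4 (6 semitones).
Down a minor sixth from C##4: E##3 (8 semitones down).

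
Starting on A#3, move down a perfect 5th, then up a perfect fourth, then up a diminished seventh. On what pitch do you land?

F4

A#3 down a perfect fifth → D#3 (7 semitones).
Up a perfect fourth from D#3: G#3 (5 semitones up).
Up a diminished seventh from G#3: F4 (9 semitones up).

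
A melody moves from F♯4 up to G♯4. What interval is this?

F to G spans two letter names (F-G): a second.
The major second spans 2 semitones, and F#4 to G#4 is exactly 2 semitones — so this is a major second.

M2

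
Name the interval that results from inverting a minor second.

Inverted interval numbers add to nine, so a second pairs with a seventh (2 + 7 = 9).
The quality also flips — minor becomes major — giving a major seventh.

major 7th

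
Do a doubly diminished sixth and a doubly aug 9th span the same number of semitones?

No

A doubly diminished sixth is 6 semitones but a doubly augmented ninth is 16 semitones — different sizes.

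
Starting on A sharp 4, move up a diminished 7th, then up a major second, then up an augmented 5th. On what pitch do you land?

Up a diminished seventh from A#4: G5 (9 semitones up).
Up a major second from G5: A5 (2 semitones up).
Up an augmented fifth from A5: E#6 (8 semitones up).

E sharp 6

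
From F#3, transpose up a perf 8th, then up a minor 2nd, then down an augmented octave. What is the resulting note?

A perfect octave up from F#3 is F#4.
F#4 up a minor second → G4 (1 semitone).
Down an augmented octave from G4: Gb3 (13 semitones down).

Gb3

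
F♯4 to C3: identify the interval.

Descending from F#4 to C3 is the same interval as ascending C3 to F#4.
C to F spans four letter names (C-D-E-F), plus an octave — that makes it an eleventh of some quality.
C3 to F#4 spans 18 semitones — one semitone wider than the perfect eleventh (17) — giving an augmented eleventh.
(Equivalently, a compound augmented fourth: an augmented fourth plus an octave.)

augmented 11th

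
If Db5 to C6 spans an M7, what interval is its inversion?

Inverted interval numbers add to nine, so a seventh pairs with a second (7 + 2 = 9).
And major becomes minor under inversion, so we get a minor second.

minor 2nd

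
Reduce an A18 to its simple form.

Take out 2 octaves (14 from the number): 18 − 14 = 4.
That makes an augmented eighteenth a compound augmented fourth — 2 octaves plus an augmented fourth.

A4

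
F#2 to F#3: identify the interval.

F to F is the same letter name, plus an octave, so the interval is some kind of octave.
The perfect octave spans 12 semitones, and F#2 to F#3 is exactly 12 semitones — so this is a perfect octave.

P8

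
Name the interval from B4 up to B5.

B to B is the same letter name, plus an octave — that makes it an octave of some quality.
B4 to B5 is 12 semitones, matching the perfect octave exactly, so the quality is perfect.

P8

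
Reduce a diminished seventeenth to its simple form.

diminished third

Subtracting seven from the interval number removes an octave: 17 − 14 = 3.
So a diminished seventeenth is 2 octaves plus a diminished third. The quality is unchanged.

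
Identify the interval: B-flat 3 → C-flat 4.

B to C spans two letter names (B-C) — that makes it a second of some quality.
A major second would be 2 semitones, but Bb3 to Cb4 is 1 — one semitone narrower, making it a minor second.

m2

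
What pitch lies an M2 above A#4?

B#4

The second takes the letter from A up to B.
Moving 2 semitones up from A#4 (the size of a major second) reaches B#4.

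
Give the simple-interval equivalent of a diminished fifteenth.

diminished octave

Take out an octave (7 from the number): 15 − 7 = 8.
That makes a diminished fifteenth a compound diminished octave — an octave plus a diminished octave.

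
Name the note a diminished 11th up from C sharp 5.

The eleventh's letter: C up four letter names plus an octave → F.
A diminished eleventh is 16 semitones; 16 semitones up from C#5 gives F6.

F 6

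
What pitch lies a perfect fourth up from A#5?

D#6

Four letter names up from A: D.
A perfect fourth spans 5 semitones, so from A#5 the target pitch is D#6.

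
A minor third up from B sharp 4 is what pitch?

D sharp 5

Counting three letter names up from B lands on D.
A minor third is 3 semitones; 3 semitones up from B#4 gives D#5.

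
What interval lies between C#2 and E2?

m3

C to E spans three letter names (C-D-E): a third.
At 3 semitones, C#2→E2 falls one short of a major third: minor.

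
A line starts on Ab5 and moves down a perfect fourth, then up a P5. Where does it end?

Bb5

A perfect fourth down from Ab5 is Eb5.
Eb5 up a perfect fifth → Bb5 (7 semitones).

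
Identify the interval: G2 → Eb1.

major 10th

Descending from G2 to Eb1 is the same interval as ascending Eb1 to G2.
E to G spans three letter names (E-F-G), plus an octave, so the interval is some kind of tenth.
The major tenth spans 16 semitones, and Eb1 to G2 is exactly 16 semitones — so this is a major tenth.
(Equivalently, a compound major third: a major third plus an octave.)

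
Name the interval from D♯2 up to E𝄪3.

A9

D to E spans two letter names (D-E), plus an octave, so the interval is some kind of ninth.
D#2 to E##3 spans 15 semitones — one semitone wider than the major ninth (14) — giving an augmented ninth.
(Equivalently, a compound augmented second: an augmented second plus an octave.)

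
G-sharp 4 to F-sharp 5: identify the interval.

minor seventh

G to F spans seven letter names (G-A-B-C-D-E-F) — that makes it a seventh of some quality.
A major seventh would be 11 semitones, but G#4 to F#5 is 10 — one semitone narrower, making it a minor seventh.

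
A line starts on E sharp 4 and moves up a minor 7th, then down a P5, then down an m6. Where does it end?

B sharp 3

Up a minor seventh from E#4: D#5 (10 semitones up).
A perfect fifth down from D#5 is G#4.
G#4 down a minor sixth → B#3 (8 semitones).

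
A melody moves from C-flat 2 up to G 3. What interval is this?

C to G spans five letter names (C-D-E-F-G), plus an octave — that makes it a twelfth of some quality.
The perfect twelfth is 19 semitones; here we have 20, one semitone wider: augmented.
(Equivalently, a compound augmented fifth: an augmented fifth plus an octave.)

A12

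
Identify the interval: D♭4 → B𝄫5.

D to B spans six letter names (D-E-F-G-A-B), plus an octave, so the interval is some kind of thirteenth.
Db4 to Bbb5 is 20 semitones, a half step short of the major thirteenth (21), so this is minor.
(Equivalently, a compound minor sixth: a minor sixth plus an octave.)

minor thirteenth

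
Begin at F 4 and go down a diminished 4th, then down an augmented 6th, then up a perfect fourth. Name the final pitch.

A flat 3

Down a diminished fourth from F4: C#4 (4 semitones down).
Down an augmented sixth from C#4: Eb3 (10 semitones down).
Up a perfect fourth from Eb3: Ab3 (5 semitones up).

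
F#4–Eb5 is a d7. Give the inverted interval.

A2

Interval numbers invert to sum to nine: 7 + 2 = 9, so a seventh inverts to a second.
Quality inverts too: diminished becomes augmented. That makes the inversion an augmented second.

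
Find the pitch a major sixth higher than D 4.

B 4

Six letter names up from D: B.
Moving 9 semitones up from D4 (the size of a major sixth) reaches B4.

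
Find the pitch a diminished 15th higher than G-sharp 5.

A fifteenth keeps the letter name G, two octaves up from G.
A diminished fifteenth spans 23 semitones, so from G#5 the target pitch is G7.

G 7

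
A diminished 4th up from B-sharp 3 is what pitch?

E 4

Four letter names up from B: E.
A diminished fourth spans 4 semitones, so from B#3 the target pitch is E4.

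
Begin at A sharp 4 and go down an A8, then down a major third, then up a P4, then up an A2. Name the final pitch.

A#4 down an augmented octave → A3 (13 semitones).
A3 down a major third → F3 (4 semitones).
A perfect fourth up from F3 is Bb3.
Bb3 up an augmented second → C#4 (3 semitones).

C sharp 4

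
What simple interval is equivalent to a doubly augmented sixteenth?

doubly augmented second

Each octave removed subtracts seven from the number: 16 − 14 = 2.
Quality carries through unchanged, so the simple form is a doubly augmented second.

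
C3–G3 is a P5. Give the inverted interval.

Inverted interval numbers add to nine, so a fifth pairs with a fourth (5 + 4 = 9).
And perfect stays perfect under inversion, so we get a perfect fourth.

perfect fourth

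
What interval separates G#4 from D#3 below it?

Descending from G#4 to D#3 is the same interval as ascending D#3 to G#4.
D to G spans four letter names (D-E-F-G), plus an octave: an eleventh.
Counting semitones, D#3→G#4 is 17, which is the perfect eleventh.
(Equivalently, a compound perfect fourth: a perfect fourth plus an octave.)

perfect eleventh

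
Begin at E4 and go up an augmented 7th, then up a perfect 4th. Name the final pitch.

G##5

Up an augmented seventh from E4: D##5 (12 semitones up).
D##5 up a perfect fourth → G##5 (5 semitones).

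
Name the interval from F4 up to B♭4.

perfect fourth

F to B spans four letter names (F-G-A-B), so the interval is some kind of fourth.
F4 to Bb4 is 5 semitones, matching the perfect fourth exactly, so the quality is perfect.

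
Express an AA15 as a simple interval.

doubly augmented octave

Each octave removed subtracts seven from the number: 15 − 7 = 8.
So a doubly augmented fifteenth is an octave plus a doubly augmented octave. The quality is unchanged.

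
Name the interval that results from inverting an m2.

Interval numbers invert to sum to nine: 2 + 7 = 9, so a second inverts to a seventh.
And minor becomes major under inversion, so we get a major seventh.

M7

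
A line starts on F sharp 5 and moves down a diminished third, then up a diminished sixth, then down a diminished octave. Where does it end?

A diminished third down from F#5 is D##5.
A diminished sixth up from D##5 is B5.
B5 down a diminished octave → B#4 (11 semitones).

B sharp 4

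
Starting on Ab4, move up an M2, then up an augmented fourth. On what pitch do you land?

E5

A major second up from Ab4 is Bb4.
Up an augmented fourth from Bb4: E5 (6 semitones up).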